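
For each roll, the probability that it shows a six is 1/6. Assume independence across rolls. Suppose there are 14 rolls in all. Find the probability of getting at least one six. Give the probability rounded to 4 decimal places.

0.9221

P(at least one) = 1 − P(none) = 1 − (1 − 0.166667)^14
= 1 − 0.077887 = 0.922113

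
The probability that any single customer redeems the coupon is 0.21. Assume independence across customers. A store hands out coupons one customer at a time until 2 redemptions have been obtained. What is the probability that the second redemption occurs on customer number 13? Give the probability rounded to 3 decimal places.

0.040

Y = trial on which the second success occurs; negative binomial, r=2, p=0.21.
P(Y=13) = C(12,1) · p^2 · (1−p)^11
= 12 · 0.0441 · 0.074799 = 0.03958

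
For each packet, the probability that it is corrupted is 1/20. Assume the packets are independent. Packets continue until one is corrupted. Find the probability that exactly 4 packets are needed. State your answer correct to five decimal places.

0.04287

Geometric (trials to first success), p = 0.05.
P(Y = 4) = (1−p)^3 · p = 0.85737 · 0.05 = 0.0428687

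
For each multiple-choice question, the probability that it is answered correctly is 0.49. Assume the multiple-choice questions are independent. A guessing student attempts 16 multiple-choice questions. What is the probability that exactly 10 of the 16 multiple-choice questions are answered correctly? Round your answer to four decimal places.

X ~ Binomial(n=16, p=0.49).
P(X=10) = C(16,10) · p^10 · (1−p)^6
= 8008 · 0.00079792 · 0.017596 = 0.112436

0.1124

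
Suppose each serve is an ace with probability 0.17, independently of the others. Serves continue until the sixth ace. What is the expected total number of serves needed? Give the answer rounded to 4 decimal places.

Y = total serves until the sixth success; negative binomial with r=6, p=0.17.
E[Y] = r / p = 6 / 0.17 = 35.294118

35.2941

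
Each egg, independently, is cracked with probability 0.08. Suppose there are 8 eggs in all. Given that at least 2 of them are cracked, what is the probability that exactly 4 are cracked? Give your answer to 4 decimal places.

0.0158

X ~ Binomial(8, 0.08). Want P(X=4 | X≥2) = P(X=4) / P(X≥2).
P(X=4) = C(8,4)·0.08^4·0.92^4 = 0.002054
P(X≥2) = 1 − 0.513219 − 0.357022 = 0.129759
Ratio = 0.002054 / 0.129759 = 0.015830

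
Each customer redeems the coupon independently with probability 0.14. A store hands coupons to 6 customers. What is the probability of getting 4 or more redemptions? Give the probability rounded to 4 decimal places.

X ~ Binomial(6, 0.14); P(X ≥ 4) = Σ C(6,k) p^k (1−p)^(6−k) over k:
  k=4: C(6,4)·0.14^4·0.86^2 = 0.004262
  k=5: C(6,5)·0.14^5·0.86^1 = 0.000278
  k=6: C(6,6)·0.14^6·0.86^0 = 0.000008
Total = 0.004547

0.0045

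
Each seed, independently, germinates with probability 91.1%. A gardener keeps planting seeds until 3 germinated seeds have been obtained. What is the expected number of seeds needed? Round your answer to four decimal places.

3.2931

Y = total seeds until the third success; negative binomial with r=3, p=0.911.
E[Y] = r / p = 3 / 0.911 = 3.293085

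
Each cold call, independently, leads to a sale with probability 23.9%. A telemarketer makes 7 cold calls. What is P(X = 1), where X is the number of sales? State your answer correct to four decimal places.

X ~ Binomial(n=7, p=0.239).
P(X=1) = C(7,1) · p^1 · (1−p)^6
= 7 · 0.239 · 0.19423 = 0.324941

0.3249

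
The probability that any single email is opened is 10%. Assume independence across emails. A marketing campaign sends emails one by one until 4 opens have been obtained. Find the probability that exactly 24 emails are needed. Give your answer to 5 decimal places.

Y = trial on which the fourth success occurs; negative binomial, r=4, p=0.10.
P(Y=24) = C(23,3) · p^4 · (1−p)^20
= 1771 · 0.0001 · 0.12158 = 0.0215312

0.02153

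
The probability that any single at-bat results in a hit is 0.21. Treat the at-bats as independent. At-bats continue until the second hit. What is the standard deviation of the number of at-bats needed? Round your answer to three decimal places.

Y = total at-bats until the second success; negative binomial with r=2, p=0.21.
SD(Y) = √[r(1−p)/p²] = √(35.82766) = 5.98562

5.986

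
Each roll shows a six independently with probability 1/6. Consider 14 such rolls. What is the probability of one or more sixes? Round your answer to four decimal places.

0.9221

P(at least one) = 1 − P(none) = 1 − (1 − 0.166667)^14
= 1 − 0.077887 = 0.922113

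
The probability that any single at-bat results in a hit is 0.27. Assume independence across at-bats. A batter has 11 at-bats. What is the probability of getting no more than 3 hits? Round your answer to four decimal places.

X ~ Binomial(11, 0.27); P(X ≤ 3) = Σ C(11,k) p^k (1−p)^(11−k) over k:
  k=0: C(11,0)·0.27^0·0.73^11 = 0.031373
  k=1: C(11,1)·0.27^1·0.73^10 = 0.127639
  k=2: C(11,2)·0.27^2·0.73^9 = 0.236046
  k=3: C(11,3)·0.27^3·0.73^8 = 0.261914
Total = 0.656971

0.6570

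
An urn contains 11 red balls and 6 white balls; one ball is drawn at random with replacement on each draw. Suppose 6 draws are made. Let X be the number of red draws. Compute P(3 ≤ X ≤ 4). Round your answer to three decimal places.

0.566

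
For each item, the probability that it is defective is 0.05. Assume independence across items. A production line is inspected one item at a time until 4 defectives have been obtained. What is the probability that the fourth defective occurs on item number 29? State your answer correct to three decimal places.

Y = trial on which the fourth success occurs; negative binomial, r=4, p=0.05.
P(Y=29) = C(28,3) · p^4 · (1−p)^25
= 3276 · 6.25e-06 · 0.27739 = 0.00568

0.006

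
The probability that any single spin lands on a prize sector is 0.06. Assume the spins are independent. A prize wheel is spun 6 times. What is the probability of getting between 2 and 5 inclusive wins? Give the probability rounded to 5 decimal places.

0.04592

X ~ Binomial(6, 0.06); P(2 ≤ X ≤ 5) = Σ C(6,k) p^k (1−p)^(6−k) over k:
  k=2: C(6,2)·0.06^2·0.94^4 = 0.0421604
  k=3: C(6,3)·0.06^3·0.94^3 = 0.0035881
  k=4: C(6,4)·0.06^4·0.94^2 = 0.0001718
  k=5: C(6,5)·0.06^5·0.94^1 = 0.0000044
Total = 0.0459247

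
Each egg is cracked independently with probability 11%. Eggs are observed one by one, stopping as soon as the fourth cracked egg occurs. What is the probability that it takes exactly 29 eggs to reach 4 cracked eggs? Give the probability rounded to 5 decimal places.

Y = trial on which the fourth success occurs; negative binomial, r=4, p=0.11.
P(Y=29) = C(28,3) · p^4 · (1−p)^25
= 3276 · 0.00014641 · 0.054294 = 0.0260414

0.02604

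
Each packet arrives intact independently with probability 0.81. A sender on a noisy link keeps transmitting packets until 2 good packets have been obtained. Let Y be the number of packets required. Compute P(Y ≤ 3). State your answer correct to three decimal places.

0.905

Finishing within 3 packets ⇔ at least 2 successes in the first 3. With X ~ Binomial(3, 0.81), P(Y ≤ 3) = 1 − P(X ≤ 1).
  k=0: C(3,0)·0.81^0·0.19^3 = 0.00686
  k=1: C(3,1)·0.81^1·0.19^2 = 0.08772
1 − 0.09458 = 0.90542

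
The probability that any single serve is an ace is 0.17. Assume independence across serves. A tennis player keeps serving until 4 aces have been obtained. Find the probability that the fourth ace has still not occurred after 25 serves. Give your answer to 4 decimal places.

0.3648

Needing more than 25 serves ⇔ fewer than 4 successes in the first 25. With X ~ Binomial(25, 0.17), P(Y > 25) = P(X ≤ 3).
  k=0: C(25,0)·0.17^0·0.83^25 = 0.009483
  k=1: C(25,1)·0.17^1·0.83^24 = 0.048558
  k=2: C(25,2)·0.17^2·0.83^23 = 0.119348
  k=3: C(25,3)·0.17^3·0.83^22 = 0.187410
P(X ≤ 3) = 0.364799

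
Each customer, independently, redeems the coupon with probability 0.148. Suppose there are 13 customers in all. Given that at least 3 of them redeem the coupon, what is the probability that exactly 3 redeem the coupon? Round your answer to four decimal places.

0.6220

X ~ Binomial(13, 0.148). Want P(X=3 | X≥3) = P(X=3) / P(X≥3).
P(X=3) = C(13,3)·0.148^3·0.852^10 = 0.186873
P(X≥3) = 1 − 0.124656 − 0.281501 − 0.293396 = 0.300447
Ratio = 0.186873 / 0.300447 = 0.621984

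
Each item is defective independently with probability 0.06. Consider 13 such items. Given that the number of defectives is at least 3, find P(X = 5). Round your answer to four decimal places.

X ~ Binomial(13, 0.06). Want P(X=5 | X≥3) = P(X=5) / P(X≥3).
P(X=5) = C(13,5)·0.06^5·0.94^8 = 0.000610
P(X≥3) = 1 − 0.447365 − 0.371218 − 0.142169 = 0.039249
Ratio = 0.000610 / 0.039249 = 0.015543

0.0155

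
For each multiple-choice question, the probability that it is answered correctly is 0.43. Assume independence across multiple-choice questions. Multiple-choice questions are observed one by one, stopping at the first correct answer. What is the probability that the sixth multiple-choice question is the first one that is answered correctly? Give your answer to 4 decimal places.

Geometric (trials to first success), p = 0.43.
P(Y = 6) = (1−p)^5 · p = 0.060169 · 0.43 = 0.025873

0.0259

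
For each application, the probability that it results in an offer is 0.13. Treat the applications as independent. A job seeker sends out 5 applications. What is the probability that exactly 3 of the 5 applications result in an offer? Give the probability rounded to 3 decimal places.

X ~ Binomial(n=5, p=0.13).
P(X=3) = C(5,3) · p^3 · (1−p)^2
= 10 · 0.002197 · 0.7569 = 0.01663

0.017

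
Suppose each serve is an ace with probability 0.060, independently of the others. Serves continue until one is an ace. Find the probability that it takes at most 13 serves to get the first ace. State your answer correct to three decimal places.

0.553

Y = number of serves to the first success; geometric, p = 0.06.
P(Y ≤ 13) = 1 − (1−p)^13 = 1 − 0.44737 = 0.55263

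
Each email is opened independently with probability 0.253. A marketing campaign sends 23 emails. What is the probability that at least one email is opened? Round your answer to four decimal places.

P(at least one) = 1 − P(none) = 1 − (1 − 0.253)^23
= 1 − 0.001220 = 0.998780

0.9988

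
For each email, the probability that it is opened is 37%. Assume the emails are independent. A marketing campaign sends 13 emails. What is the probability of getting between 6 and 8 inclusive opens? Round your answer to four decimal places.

0.3201

X ~ Binomial(13, 0.37); P(6 ≤ X ≤ 8) = Σ C(13,k) p^k (1−p)^(13−k) over k:
  k=6: C(13,6)·0.37^6·0.63^7 = 0.173425
  k=7: C(13,7)·0.37^7·0.63^6 = 0.101853
  k=8: C(13,8)·0.37^8·0.63^5 = 0.044864
Total = 0.320141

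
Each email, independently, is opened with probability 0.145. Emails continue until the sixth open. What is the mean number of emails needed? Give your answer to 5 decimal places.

Y = total emails until the sixth success; negative binomial with r=6, p=0.145.
E[Y] = r / p = 6 / 0.145 = 41.3793103

41.37931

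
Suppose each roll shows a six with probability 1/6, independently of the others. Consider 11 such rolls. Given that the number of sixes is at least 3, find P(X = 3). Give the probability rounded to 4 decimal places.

X ~ Binomial(11, 0.166667). Want P(X=3 | X≥3) = P(X=3) / P(X≥3).
P(X=3) = C(11,3)·0.166667^3·0.833333^8 = 0.177656
P(X≥3) = 1 − 0.134588 − 0.296094 − 0.296094 = 0.273225
Ratio = 0.177656 / 0.273225 = 0.650219

0.6502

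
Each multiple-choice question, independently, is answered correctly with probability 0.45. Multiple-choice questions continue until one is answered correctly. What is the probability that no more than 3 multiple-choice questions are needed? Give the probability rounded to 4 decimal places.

Y = number of multiple-choice questions to the first success; geometric, p = 0.45.
P(Y ≤ 3) = 1 − (1−p)^3 = 1 − 0.166375 = 0.833625

0.8336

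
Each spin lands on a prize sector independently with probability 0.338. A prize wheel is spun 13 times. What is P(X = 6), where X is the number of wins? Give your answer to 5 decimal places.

X ~ Binomial(n=13, p=0.338).
P(X=6) = C(13,6) · p^6 · (1−p)^7
= 1716 · 0.0014911 · 0.055719 = 0.1425684

0.14257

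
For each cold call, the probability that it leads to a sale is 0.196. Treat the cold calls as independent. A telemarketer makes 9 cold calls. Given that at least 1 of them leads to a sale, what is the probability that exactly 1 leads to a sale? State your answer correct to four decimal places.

0.3583

X ~ Binomial(9, 0.196). Want P(X=1 | X≥1) = P(X=1) / P(X≥1).
P(X=1) = C(9,1)·0.196^1·0.804^8 = 0.307997
P(X≥1) = 1 − 0.140380 = 0.859620
Ratio = 0.307997 / 0.859620 = 0.358295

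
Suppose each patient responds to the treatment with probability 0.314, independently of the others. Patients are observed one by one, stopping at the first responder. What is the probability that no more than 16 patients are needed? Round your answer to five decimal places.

0.99759

Y = number of patients to the first success; geometric, p = 0.314.
P(Y ≤ 16) = 1 − (1−p)^16 = 1 − 0.0024054 = 0.9975946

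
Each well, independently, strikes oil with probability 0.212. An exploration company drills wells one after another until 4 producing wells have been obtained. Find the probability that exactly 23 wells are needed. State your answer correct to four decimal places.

Y = trial on which the fourth success occurs; negative binomial, r=4, p=0.212.
P(Y=23) = C(22,3) · p^4 · (1−p)^19
= 1540 · 0.00202 · 0.010814 = 0.033640

0.0336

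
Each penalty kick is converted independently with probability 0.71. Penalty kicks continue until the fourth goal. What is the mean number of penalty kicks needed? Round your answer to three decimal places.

Y = total penalty kicks until the fourth success; negative binomial with r=4, p=0.71.
E[Y] = r / p = 4 / 0.71 = 5.63380

5.634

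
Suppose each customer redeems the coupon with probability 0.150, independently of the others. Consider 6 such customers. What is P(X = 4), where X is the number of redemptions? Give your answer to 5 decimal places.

X ~ Binomial(n=6, p=0.15).
P(X=4) = C(6,4) · p^4 · (1−p)^2
= 15 · 0.00050625 · 0.7225 = 0.0054865

0.00549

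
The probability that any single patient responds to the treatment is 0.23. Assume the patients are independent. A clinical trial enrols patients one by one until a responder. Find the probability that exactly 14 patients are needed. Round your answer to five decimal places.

Geometric (trials to first success), p = 0.23.
P(Y = 14) = (1−p)^13 · p = 0.033449 · 0.23 = 0.0076932

0.00769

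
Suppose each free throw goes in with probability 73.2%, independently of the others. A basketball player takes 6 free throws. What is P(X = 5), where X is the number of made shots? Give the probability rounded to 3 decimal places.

0.338

X ~ Binomial(n=6, p=0.732).
P(X=5) = C(6,5) · p^5 · (1−p)^1
= 6 · 0.21016 · 0.268 = 0.33794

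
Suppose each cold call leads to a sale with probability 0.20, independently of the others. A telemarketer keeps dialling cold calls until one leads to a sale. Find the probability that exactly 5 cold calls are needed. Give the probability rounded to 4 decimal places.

Geometric (trials to first success), p = 0.20.
P(Y = 5) = (1−p)^4 · p = 0.4096 · 0.20 = 0.081920

0.0819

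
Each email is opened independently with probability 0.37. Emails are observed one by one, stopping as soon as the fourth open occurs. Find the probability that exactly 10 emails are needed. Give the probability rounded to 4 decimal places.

Y = trial on which the fourth success occurs; negative binomial, r=4, p=0.37.
P(Y=10) = C(9,3) · p^4 · (1−p)^6
= 84 · 0.018742 · 0.062524 = 0.098430

0.0984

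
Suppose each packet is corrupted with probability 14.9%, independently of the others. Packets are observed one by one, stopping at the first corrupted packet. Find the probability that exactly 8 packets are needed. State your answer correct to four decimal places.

Geometric (trials to first success), p = 0.149.
P(Y = 8) = (1−p)^7 · p = 0.32323 · 0.149 = 0.048161

0.0482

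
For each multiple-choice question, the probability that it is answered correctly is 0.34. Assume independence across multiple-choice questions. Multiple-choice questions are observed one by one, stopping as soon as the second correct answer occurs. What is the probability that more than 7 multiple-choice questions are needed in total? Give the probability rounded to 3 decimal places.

Needing more than 7 multiple-choice questions ⇔ fewer than 2 successes in the first 7. With X ~ Binomial(7, 0.34), P(Y > 7) = P(X ≤ 1).
  k=0: C(7,0)·0.34^0·0.66^7 = 0.05455
  k=1: C(7,1)·0.34^1·0.66^6 = 0.19672
P(X ≤ 1) = 0.25127

0.251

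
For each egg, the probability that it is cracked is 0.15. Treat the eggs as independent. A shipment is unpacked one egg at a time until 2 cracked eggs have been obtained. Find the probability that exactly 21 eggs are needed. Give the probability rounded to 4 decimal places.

Y = trial on which the second success occurs; negative binomial, r=2, p=0.15.
P(Y=21) = C(20,1) · p^2 · (1−p)^19
= 20 · 0.0225 · 0.045599 = 0.020520

0.0205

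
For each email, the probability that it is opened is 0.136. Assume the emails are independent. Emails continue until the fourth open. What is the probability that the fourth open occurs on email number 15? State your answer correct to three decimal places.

0.025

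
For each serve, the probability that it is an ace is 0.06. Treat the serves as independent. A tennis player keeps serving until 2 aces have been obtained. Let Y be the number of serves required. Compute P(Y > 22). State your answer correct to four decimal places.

Needing more than 22 serves ⇔ fewer than 2 successes in the first 22. With X ~ Binomial(22, 0.06), P(Y > 22) = P(X ≤ 1).
  k=0: C(22,0)·0.06^0·0.94^22 = 0.256338
  k=1: C(22,1)·0.06^1·0.94^21 = 0.359964
P(X ≤ 1) = 0.616302

0.6163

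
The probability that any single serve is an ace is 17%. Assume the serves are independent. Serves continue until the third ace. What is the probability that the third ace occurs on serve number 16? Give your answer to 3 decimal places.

0.046

Y = trial on which the third success occurs; negative binomial, r=3, p=0.17.
P(Y=16) = C(15,2) · p^3 · (1−p)^13
= 105 · 0.004913 · 0.088719 = 0.04577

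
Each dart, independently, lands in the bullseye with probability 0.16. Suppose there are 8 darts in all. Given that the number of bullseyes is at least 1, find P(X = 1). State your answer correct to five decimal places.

0.50220

X ~ Binomial(8, 0.16). Want P(X=1 | X≥1) = P(X=1) / P(X≥1).
P(X=1) = C(8,1)·0.16^1·0.84^7 = 0.3777156
P(X≥1) = 1 − 0.2478759 = 0.7521241
Ratio = 0.3777156 / 0.7521241 = 0.5021986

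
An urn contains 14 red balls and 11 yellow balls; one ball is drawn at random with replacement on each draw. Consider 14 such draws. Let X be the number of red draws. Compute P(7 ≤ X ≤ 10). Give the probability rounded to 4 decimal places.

X ~ Binomial(14, 0.56); P(7 ≤ X ≤ 10) = Σ C(14,k) p^k (1−p)^(14−k) over k:
  k=7: C(14,7)·0.56^7·0.44^7 = 0.189248
  k=8: C(14,8)·0.56^8·0.44^6 = 0.210754
  k=9: C(14,9)·0.56^9·0.44^5 = 0.178821
  k=10: C(14,10)·0.56^10·0.44^4 = 0.113795
Total = 0.692619

0.6926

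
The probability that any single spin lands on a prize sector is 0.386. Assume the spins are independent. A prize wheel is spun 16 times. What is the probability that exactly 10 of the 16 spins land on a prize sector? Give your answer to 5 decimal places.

X ~ Binomial(n=16, p=0.386).
P(X=10) = C(16,10) · p^10 · (1−p)^6
= 8008 · 7.343e-05 · 0.053581 = 0.0315070

0.03151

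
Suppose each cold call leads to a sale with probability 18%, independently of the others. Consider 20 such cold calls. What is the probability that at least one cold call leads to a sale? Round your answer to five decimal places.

0.98111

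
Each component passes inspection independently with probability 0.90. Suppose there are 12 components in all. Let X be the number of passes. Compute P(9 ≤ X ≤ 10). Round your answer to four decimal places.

0.3154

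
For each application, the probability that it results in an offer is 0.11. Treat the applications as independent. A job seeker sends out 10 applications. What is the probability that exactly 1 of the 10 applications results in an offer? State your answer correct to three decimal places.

0.385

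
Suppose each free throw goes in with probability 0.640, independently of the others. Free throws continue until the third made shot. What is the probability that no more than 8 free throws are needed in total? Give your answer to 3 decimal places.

0.971

Finishing within 8 free throws ⇔ at least 3 successes in the first 8. With X ~ Binomial(8, 0.64), P(Y ≤ 8) = 1 − P(X ≤ 2).
  k=0: C(8,0)·0.64^0·0.36^8 = 0.00028
  k=1: C(8,1)·0.64^1·0.36^7 = 0.00401
  k=2: C(8,2)·0.64^2·0.36^6 = 0.02497
1 − 0.02926 = 0.97074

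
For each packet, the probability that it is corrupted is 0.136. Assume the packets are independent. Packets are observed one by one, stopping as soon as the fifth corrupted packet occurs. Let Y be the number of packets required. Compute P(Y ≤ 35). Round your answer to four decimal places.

Finishing within 35 packets ⇔ at least 5 successes in the first 35. With X ~ Binomial(35, 0.136), P(Y ≤ 35) = 1 − P(X ≤ 4).
  k=0: C(35,0)·0.136^0·0.864^35 = 0.005998
  k=1: C(35,1)·0.136^1·0.864^34 = 0.033043
  k=2: C(35,2)·0.136^2·0.864^33 = 0.088420
  k=3: C(35,3)·0.136^3·0.864^32 = 0.153097
  k=4: C(35,4)·0.136^4·0.864^31 = 0.192789
1 − 0.473345 = 0.526655

0.5267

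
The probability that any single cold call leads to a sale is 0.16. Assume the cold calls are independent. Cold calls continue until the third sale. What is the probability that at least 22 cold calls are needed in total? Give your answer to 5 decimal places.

Needing more than 21 cold calls ⇔ fewer than 3 successes in the first 21. With X ~ Binomial(21, 0.16), P(Y > 21) = P(X ≤ 2).
  k=0: C(21,0)·0.16^0·0.84^21 = 0.0256960
  k=1: C(21,1)·0.16^1·0.84^20 = 0.1027839
  k=2: C(21,2)·0.16^2·0.84^19 = 0.1957788
P(X ≤ 2) = 0.3242587

0.32426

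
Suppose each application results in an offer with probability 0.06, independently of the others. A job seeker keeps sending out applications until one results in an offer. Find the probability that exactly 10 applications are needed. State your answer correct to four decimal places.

Geometric (trials to first success), p = 0.06.
P(Y = 10) = (1−p)^9 · p = 0.57299 · 0.06 = 0.034380

0.0344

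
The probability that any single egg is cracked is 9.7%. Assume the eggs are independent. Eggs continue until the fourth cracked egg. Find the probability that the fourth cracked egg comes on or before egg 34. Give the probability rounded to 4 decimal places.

Finishing within 34 eggs ⇔ at least 4 successes in the first 34. With X ~ Binomial(34, 0.097), P(Y ≤ 34) = 1 − P(X ≤ 3).
  k=0: C(34,0)·0.097^0·0.903^34 = 0.031145
  k=1: C(34,1)·0.097^1·0.903^33 = 0.113749
  k=2: C(34,2)·0.097^2·0.903^32 = 0.201611
  k=3: C(34,3)·0.097^3·0.903^31 = 0.231008
1 − 0.577512 = 0.422488

0.4225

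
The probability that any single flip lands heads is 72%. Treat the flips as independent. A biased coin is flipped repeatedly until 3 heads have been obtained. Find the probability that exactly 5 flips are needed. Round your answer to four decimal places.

Y = trial on which the third success occurs; negative binomial, r=3, p=0.72.
P(Y=5) = C(4,2) · p^3 · (1−p)^2
= 6 · 0.37325 · 0.0784 = 0.175576

0.1756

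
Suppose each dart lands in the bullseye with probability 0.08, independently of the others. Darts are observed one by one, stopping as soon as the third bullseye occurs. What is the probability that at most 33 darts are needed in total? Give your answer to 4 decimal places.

0.4982

Finishing within 33 darts ⇔ at least 3 successes in the first 33. With X ~ Binomial(33, 0.08), P(Y ≤ 33) = 1 − P(X ≤ 2).
  k=0: C(33,0)·0.08^0·0.92^33 = 0.063826
  k=1: C(33,1)·0.08^1·0.92^32 = 0.183153
  k=2: C(33,2)·0.08^2·0.92^31 = 0.254822
1 − 0.501801 = 0.498199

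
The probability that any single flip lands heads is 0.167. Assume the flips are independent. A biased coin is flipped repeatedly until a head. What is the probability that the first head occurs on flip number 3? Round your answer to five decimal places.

0.11588

Geometric (trials to first success), p = 0.167.
P(Y = 3) = (1−p)^2 · p = 0.69389 · 0.167 = 0.1158795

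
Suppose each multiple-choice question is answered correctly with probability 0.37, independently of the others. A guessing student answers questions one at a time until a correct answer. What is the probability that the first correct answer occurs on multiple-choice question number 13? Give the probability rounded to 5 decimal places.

Geometric (trials to first success), p = 0.37.
P(Y = 13) = (1−p)^12 · p = 0.0039092 · 0.37 = 0.0014464

0.00145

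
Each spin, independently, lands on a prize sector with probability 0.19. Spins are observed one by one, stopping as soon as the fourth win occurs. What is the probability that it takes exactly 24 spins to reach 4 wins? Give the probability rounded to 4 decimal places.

0.0341

Y = trial on which the fourth success occurs; negative binomial, r=4, p=0.19.
P(Y=24) = C(23,3) · p^4 · (1−p)^20
= 1771 · 0.0013032 · 0.014781 = 0.034114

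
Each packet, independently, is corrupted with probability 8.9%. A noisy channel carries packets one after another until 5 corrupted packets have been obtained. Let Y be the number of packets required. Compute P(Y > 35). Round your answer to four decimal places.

0.8031

Needing more than 35 packets ⇔ fewer than 5 successes in the first 35. With X ~ Binomial(35, 0.089), P(Y > 35) = P(X ≤ 4).
  k=0: C(35,0)·0.089^0·0.911^35 = 0.038295
  k=1: C(35,1)·0.089^1·0.911^34 = 0.130943
  k=2: C(35,2)·0.089^2·0.911^33 = 0.217472
  k=3: C(35,3)·0.089^3·0.911^32 = 0.233705
  k=4: C(35,4)·0.089^4·0.911^31 = 0.182654
P(X ≤ 4) = 0.803069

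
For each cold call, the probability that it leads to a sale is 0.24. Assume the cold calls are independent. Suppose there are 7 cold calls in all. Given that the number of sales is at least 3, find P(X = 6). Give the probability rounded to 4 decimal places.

0.0046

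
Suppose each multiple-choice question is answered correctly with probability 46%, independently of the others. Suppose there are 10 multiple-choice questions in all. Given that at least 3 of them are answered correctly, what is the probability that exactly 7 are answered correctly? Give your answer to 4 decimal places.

X ~ Binomial(10, 0.46). Want P(X=7 | X≥3) = P(X=7) / P(X≥3).
P(X=7) = C(10,7)·0.46^7·0.54^3 = 0.082351
P(X≥3) = 1 − 0.002108 − 0.017960 − 0.068846 = 0.911086
Ratio = 0.082351 / 0.911086 = 0.090387

0.0904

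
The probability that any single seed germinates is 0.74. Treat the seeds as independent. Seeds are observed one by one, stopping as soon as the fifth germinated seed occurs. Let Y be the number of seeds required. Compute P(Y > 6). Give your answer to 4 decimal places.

0.4896

Needing more than 6 seeds ⇔ fewer than 5 successes in the first 6. With X ~ Binomial(6, 0.74), P(Y > 6) = P(X ≤ 4).
  k=0: C(6,0)·0.74^0·0.26^6 = 0.000309
  k=1: C(6,1)·0.74^1·0.26^5 = 0.005275
  k=2: C(6,2)·0.74^2·0.26^4 = 0.037536
  k=3: C(6,3)·0.74^3·0.26^3 = 0.142444
  k=4: C(6,4)·0.74^4·0.26^2 = 0.304064
P(X ≤ 4) = 0.489628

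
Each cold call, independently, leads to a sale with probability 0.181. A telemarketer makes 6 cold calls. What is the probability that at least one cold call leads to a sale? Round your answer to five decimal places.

P(at least one) = 1 − P(none) = 1 − (1 − 0.181)^6
= 1 − 0.3017890 = 0.6982110

0.69821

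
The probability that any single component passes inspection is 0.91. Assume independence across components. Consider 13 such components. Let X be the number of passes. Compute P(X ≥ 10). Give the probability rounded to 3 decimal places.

0.976

X ~ Binomial(13, 0.91); P(X ≥ 10) = Σ C(13,k) p^k (1−p)^(13−k) over k:
  k=10: C(13,10)·0.91^10·0.09^3 = 0.08119
  k=11: C(13,11)·0.91^11·0.09^2 = 0.22389
  k=12: C(13,12)·0.91^12·0.09^1 = 0.37730
  k=13: C(13,13)·0.91^13·0.09^0 = 0.29345
Total = 0.97583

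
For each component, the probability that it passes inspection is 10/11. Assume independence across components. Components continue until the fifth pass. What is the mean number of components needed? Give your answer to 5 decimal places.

5.50000

Y = total components until the fifth success; negative binomial with r=5, p=0.909091.
E[Y] = r / p = 5 / 0.909091 = 5.5000000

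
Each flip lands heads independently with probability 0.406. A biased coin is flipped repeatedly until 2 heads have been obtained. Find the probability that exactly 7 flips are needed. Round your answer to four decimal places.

0.0731

Y = trial on which the second success occurs; negative binomial, r=2, p=0.406.
P(Y=7) = C(6,1) · p^2 · (1−p)^5
= 6 · 0.16484 · 0.073949 = 0.073137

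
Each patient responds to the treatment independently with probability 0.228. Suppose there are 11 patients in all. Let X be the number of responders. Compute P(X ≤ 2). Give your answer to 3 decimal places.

X ~ Binomial(11, 0.228); P(X ≤ 2) = Σ C(11,k) p^k (1−p)^(11−k) over k:
  k=0: C(11,0)·0.228^0·0.772^11 = 0.05805
  k=1: C(11,1)·0.228^1·0.772^10 = 0.18858
  k=2: C(11,2)·0.228^2·0.772^9 = 0.27848
Total = 0.52511

0.525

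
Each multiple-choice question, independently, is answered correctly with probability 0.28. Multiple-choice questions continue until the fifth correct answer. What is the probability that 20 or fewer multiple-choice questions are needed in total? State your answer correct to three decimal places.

Finishing within 20 multiple-choice questions ⇔ at least 5 successes in the first 20. With X ~ Binomial(20, 0.28), P(Y ≤ 20) = 1 − P(X ≤ 4).
  k=0: C(20,0)·0.28^0·0.72^20 = 0.00140
  k=1: C(20,1)·0.28^1·0.72^19 = 0.01090
  k=2: C(20,2)·0.28^2·0.72^18 = 0.04028
  k=3: C(20,3)·0.28^3·0.72^17 = 0.09398
  k=4: C(20,4)·0.28^4·0.72^16 = 0.15533
1 − 0.30189 = 0.69811

0.698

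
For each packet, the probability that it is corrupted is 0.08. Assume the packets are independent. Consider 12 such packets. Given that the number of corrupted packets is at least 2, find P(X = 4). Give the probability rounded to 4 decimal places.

X ~ Binomial(12, 0.08). Want P(X=4 | X≥2) = P(X=4) / P(X≥2).
P(X=4) = C(12,4)·0.08^4·0.92^8 = 0.010406
P(X≥2) = 1 − 0.367666 − 0.383652 = 0.248682
Ratio = 0.010406 / 0.248682 = 0.041843

0.0418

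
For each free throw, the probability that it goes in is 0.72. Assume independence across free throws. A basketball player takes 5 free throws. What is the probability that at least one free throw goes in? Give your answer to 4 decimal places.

0.9983

P(at least one) = 1 − P(none) = 1 − (1 − 0.72)^5
= 1 − 0.001721 = 0.998279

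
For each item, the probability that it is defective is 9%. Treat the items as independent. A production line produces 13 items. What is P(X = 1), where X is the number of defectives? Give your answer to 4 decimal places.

0.3773

X ~ Binomial(n=13, p=0.09).
P(X=1) = C(13,1) · p^1 · (1−p)^12
= 13 · 0.09 · 0.32248 = 0.377296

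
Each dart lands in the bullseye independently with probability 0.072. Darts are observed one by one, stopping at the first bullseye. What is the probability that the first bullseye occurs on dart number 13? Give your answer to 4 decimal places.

Geometric (trials to first success), p = 0.072.
P(Y = 13) = (1−p)^12 · p = 0.40792 · 0.072 = 0.029370

0.0294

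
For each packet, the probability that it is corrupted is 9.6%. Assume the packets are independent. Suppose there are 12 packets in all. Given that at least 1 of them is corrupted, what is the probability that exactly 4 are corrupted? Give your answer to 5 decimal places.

X ~ Binomial(12, 0.096). Want P(X=4 | X≥1) = P(X=4) / P(X≥1).
P(X=4) = C(12,4)·0.096^4·0.904^8 = 0.0187516
P(X≥1) = 1 − 0.2978662 = 0.7021338
Ratio = 0.0187516 / 0.7021338 = 0.0267065

0.02671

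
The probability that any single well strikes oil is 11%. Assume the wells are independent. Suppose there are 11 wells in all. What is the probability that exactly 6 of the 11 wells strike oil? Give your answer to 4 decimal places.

X ~ Binomial(n=11, p=0.11).
P(X=6) = C(11,6) · p^6 · (1−p)^5
= 462 · 1.7716e-06 · 0.55841 = 0.000457

0.0005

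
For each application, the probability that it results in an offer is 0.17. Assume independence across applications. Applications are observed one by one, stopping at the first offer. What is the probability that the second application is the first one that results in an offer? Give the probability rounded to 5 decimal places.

Geometric (trials to first success), p = 0.17.
P(Y = 2) = (1−p)^1 · p = 0.83 · 0.17 = 0.1411000

0.14110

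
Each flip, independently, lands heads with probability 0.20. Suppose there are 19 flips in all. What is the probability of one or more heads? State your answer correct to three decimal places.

0.986

P(at least one) = 1 − P(none) = 1 − (1 − 0.20)^19
= 1 − 0.01441 = 0.98559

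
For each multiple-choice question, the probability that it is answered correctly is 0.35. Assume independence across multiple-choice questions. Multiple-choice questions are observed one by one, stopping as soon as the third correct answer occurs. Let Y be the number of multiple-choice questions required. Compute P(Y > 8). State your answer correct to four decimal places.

Needing more than 8 multiple-choice questions ⇔ fewer than 3 successes in the first 8. With X ~ Binomial(8, 0.35), P(Y > 8) = P(X ≤ 2).
  k=0: C(8,0)·0.35^0·0.65^8 = 0.031864
  k=1: C(8,1)·0.35^1·0.65^7 = 0.137262
  k=2: C(8,2)·0.35^2·0.65^6 = 0.258687
P(X ≤ 2) = 0.427814

0.4278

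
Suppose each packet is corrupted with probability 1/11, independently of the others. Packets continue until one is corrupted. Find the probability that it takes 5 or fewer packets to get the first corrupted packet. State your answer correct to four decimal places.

Y = number of packets to the first success; geometric, p = 0.090909.
P(Y ≤ 5) = 1 − (1−p)^5 = 1 − 0.620921 = 0.379079

0.3791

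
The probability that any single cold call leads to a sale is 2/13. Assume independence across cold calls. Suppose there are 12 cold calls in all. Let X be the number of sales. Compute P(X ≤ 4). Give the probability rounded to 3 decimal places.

0.974

X ~ Binomial(12, 0.153846); P(X ≤ 4) = Σ C(12,k) p^k (1−p)^(12−k) over k:
  k=0: C(12,0)·0.153846^0·0.846154^12 = 0.13471
  k=1: C(12,1)·0.153846^1·0.846154^11 = 0.29391
  k=2: C(12,2)·0.153846^2·0.846154^10 = 0.29391
  k=3: C(12,3)·0.153846^3·0.846154^9 = 0.17813
  k=4: C(12,4)·0.153846^4·0.846154^8 = 0.07287
Total = 0.97352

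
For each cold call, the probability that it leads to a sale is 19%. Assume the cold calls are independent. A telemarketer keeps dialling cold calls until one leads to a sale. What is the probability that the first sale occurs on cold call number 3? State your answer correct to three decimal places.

Geometric (trials to first success), p = 0.19.
P(Y = 3) = (1−p)^2 · p = 0.6561 · 0.19 = 0.12466

0.125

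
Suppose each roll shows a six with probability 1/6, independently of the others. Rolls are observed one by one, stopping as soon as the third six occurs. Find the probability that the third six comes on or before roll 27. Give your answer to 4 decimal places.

Finishing within 27 rolls ⇔ at least 3 successes in the first 27. With X ~ Binomial(27, 0.166667), P(Y ≤ 27) = 1 − P(X ≤ 2).
  k=0: C(27,0)·0.166667^0·0.833333^27 = 0.007280
  k=1: C(27,1)·0.166667^1·0.833333^26 = 0.039310
  k=2: C(27,2)·0.166667^2·0.833333^25 = 0.102205
1 − 0.148795 = 0.851205

0.8512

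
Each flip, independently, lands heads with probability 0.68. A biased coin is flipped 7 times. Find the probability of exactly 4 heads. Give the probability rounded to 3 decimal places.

0.245

X ~ Binomial(n=7, p=0.68).
P(X=4) = C(7,4) · p^4 · (1−p)^3
= 35 · 0.21381 · 0.032768 = 0.24522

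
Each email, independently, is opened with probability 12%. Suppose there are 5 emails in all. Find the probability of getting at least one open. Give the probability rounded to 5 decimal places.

P(at least one) = 1 − P(none) = 1 − (1 − 0.12)^5
= 1 − 0.5277319 = 0.4722681

0.47227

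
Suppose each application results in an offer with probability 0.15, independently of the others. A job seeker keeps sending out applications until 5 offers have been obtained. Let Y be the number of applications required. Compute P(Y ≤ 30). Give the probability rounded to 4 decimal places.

0.4755

Finishing within 30 applications ⇔ at least 5 successes in the first 30. With X ~ Binomial(30, 0.15), P(Y ≤ 30) = 1 − P(X ≤ 4).
  k=0: C(30,0)·0.15^0·0.85^30 = 0.007631
  k=1: C(30,1)·0.15^1·0.85^29 = 0.040398
  k=2: C(30,2)·0.15^2·0.85^28 = 0.103372
  k=3: C(30,3)·0.15^3·0.85^27 = 0.170259
  k=4: C(30,4)·0.15^4·0.85^26 = 0.202809
1 − 0.524469 = 0.475531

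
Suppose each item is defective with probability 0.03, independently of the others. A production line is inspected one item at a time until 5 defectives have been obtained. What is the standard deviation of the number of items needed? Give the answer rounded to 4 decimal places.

73.4091

Y = total items until the fifth success; negative binomial with r=5, p=0.03.
SD(Y) = √[r(1−p)/p²] = √(5388.888889) = 73.409052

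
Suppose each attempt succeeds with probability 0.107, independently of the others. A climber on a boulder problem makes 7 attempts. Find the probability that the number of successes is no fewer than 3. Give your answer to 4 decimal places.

X ~ Binomial(7, 0.107); P(X ≥ 3) = Σ C(7,k) p^k (1−p)^(7−k) over k:
  k=3: C(7,3)·0.107^3·0.893^4 = 0.027266
  k=4: C(7,4)·0.107^4·0.893^3 = 0.003267
  k=5: C(7,5)·0.107^5·0.893^2 = 0.000235
  k=6: C(7,6)·0.107^6·0.893^1 = 0.000009
  k=7: C(7,7)·0.107^7·0.893^0 = 0.000000
Total = 0.030778

0.0308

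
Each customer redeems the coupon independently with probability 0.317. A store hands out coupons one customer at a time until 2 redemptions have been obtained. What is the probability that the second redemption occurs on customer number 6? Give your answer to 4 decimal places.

Y = trial on which the second success occurs; negative binomial, r=2, p=0.317.
P(Y=6) = C(5,1) · p^2 · (1−p)^4
= 5 · 0.10049 · 0.21761 = 0.109338

0.1093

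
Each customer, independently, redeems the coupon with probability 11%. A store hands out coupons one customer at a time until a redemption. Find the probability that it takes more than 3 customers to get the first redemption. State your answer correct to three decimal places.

0.705

Y = number of customers to the first success; geometric, p = 0.11.
P(Y > 3) = P(first 3 all fail) = (1−p)^3 = 0.70497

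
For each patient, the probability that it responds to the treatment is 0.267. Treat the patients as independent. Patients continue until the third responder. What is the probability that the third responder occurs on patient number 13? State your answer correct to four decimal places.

Y = trial on which the third success occurs; negative binomial, r=3, p=0.267.
P(Y=13) = C(12,2) · p^3 · (1−p)^10
= 66 · 0.019034 · 0.044775 = 0.056249

0.0562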